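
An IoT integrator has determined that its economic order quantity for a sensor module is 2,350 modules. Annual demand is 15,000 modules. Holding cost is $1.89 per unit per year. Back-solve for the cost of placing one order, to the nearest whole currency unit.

Invert the EOQ relation Q*² = 2DS/H.
From Q* = √(2DS/H): S = Q*²H / (2D) = 2,350² × 1.89 / (2 × 15,000) = 347.9175.

S ≈ $348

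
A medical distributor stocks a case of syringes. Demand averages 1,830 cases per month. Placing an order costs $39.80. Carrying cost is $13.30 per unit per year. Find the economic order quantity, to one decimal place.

Q* ≈ 362.5 cases

Annual demand D = 1,830 × 12 = 21,960.
EOQ = √(2DS / H) = √(2 × 21,960 × 39.8 / 13.3).
= √(1,748,016 / 13.3) = √131,429.7744 ≈ 362.532.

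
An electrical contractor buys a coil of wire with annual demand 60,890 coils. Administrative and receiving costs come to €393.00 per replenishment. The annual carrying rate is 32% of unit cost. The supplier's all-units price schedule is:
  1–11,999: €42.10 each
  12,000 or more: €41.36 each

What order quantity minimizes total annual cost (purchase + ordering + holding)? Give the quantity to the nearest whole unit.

Q* ≈ 1,885 coils

Holding cost per unit per year at price C is H = 0.32·C.
Evaluate total cost at each tier's feasible EOQ or, if the EOQ is below the tier, at the tier's minimum quantity.
EOQ at €42.10 = 1884.8 (feasible in tier 1): TC = 60,890×€42.10 + (60,890/1884.8)×393 + (1884.8/2)×0.32×€42.10 = €2,588,861.20.
EOQ at €41.36 = 1901.6 < 12000, so use break Q=12000: TC = 60,890×€41.36 + (60,890/12000.0)×393 + (12000.0/2)×0.32×€41.36 = €2,599,815.75.
Lowest total cost is €2,588,861.20 at Q = 1884.8.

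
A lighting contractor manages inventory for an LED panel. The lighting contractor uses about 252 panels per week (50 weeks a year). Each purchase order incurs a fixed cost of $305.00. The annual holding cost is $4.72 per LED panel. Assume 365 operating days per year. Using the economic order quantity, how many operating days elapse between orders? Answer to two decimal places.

T ≈ 36.97 days

Annual demand D = 252 × 50 = 12,600.
Q* = √(2DS/H) = √(2 × 12,600 × 305 / 4.72) ≈ 1276.08.
Cycle time = Q*/D × 365 = 1276.08 / 12,600 × 365 ≈ 36.966 days.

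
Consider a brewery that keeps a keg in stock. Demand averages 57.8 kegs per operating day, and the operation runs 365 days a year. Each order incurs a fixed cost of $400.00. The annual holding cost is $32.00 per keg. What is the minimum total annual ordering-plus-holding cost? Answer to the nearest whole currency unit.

Annual demand D = 57.8 × 365 = 21,097.
Q* = √(2DS/H) = √(2 × 21,097 × 400 / 32) ≈ 726.24.
At the optimum the two cost components are equal, so total cost = 2·(Q*/2)H = Q*·H.
Minimum total = √(2DSH) = √(2 × 21,097 × 400 × 32) ≈ 23239.690.

TC* ≈ $23,240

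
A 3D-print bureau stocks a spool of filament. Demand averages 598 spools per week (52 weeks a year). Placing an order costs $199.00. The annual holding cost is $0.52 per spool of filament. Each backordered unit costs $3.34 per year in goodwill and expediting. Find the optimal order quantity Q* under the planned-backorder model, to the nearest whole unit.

Annual demand D = 598 × 52 = 31,096.
With planned backorders, Q* = √(2DS/H) · √((H+B)/B).
√(2DS/H) = √(2 × 31,096 × 199 / 0.52) = 4878.565.
√((H+B)/B) = √((0.52+3.34)/3.34) = 1.0750.
Q* ≈ 5244.602.

Q* ≈ 5,245 spools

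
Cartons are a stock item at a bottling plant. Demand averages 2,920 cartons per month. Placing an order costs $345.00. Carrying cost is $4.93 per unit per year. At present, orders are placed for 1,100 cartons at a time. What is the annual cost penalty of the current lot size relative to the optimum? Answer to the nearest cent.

Extra cost ≈ $2,783.65 per year

Annual demand D = 2,920 × 12 = 35,040.
EOQ = √(2DS/H) = √(2 × 35,040 × 345 / 4.93) ≈ 2214.54.
Cost at Q* = (D/Q*)S + (Q*/2)H = √(2DSH) ≈ $10,917.67.
Cost at Q = 1,100: (35,040/1,100)×345 + (1,100/2)×4.93 = $10,989.82 + $2,711.50 = $13,701.32.
Excess = $13,701.32 − $10,917.67 = $2,783.65.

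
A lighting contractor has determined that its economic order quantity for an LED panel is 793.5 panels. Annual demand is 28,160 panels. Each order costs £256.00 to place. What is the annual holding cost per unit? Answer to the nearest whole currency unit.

Invert the EOQ relation Q*² = 2DS/H.
From Q* = √(2DS/H): H = 2DS / Q*² = 2 × 28,160 × 256 / 793.5² = 22.8986.

H ≈ £23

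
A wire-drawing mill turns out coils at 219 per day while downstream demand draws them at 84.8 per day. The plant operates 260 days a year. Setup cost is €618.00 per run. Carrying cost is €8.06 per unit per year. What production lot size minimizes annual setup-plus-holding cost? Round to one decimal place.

Q* ≈ 2,348.9 coils

Annual demand D = 84.8 × 260 = 22,048.
Production build-up factor (1 − d/p) = 1 − 84.8/219 = 0.6128.
Q* = √(2DS / (H(1 − d/p))) = √(2 × 22,048 × 618 / (8.06 × 0.6128)).
= √(27,251,328 / 4.9391) ≈ 2348.941.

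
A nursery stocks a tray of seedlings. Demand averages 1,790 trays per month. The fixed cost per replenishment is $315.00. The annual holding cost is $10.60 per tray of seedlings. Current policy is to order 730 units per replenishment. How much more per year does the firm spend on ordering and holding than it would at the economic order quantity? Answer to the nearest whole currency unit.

Annual demand D = 1,790 × 12 = 21,480.
EOQ = √(2DS/H) = √(2 × 21,480 × 315 / 10.6) ≈ 1129.89.
Cost at Q* = (D/Q*)S + (Q*/2)H = √(2DSH) ≈ $11,976.79.
Cost at Q = 730: (21,480/730)×315 + (730/2)×10.6 = $9,268.77 + $3,869.00 = $13,137.77.
Excess = $13,137.77 − $11,976.79 = $1,160.98.

Extra cost ≈ $1,161 per year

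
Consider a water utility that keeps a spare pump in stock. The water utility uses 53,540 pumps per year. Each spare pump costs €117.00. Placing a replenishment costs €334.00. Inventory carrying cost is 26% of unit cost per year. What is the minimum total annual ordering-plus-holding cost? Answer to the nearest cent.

Holding cost H = 0.26 × €117.00 = €30.4200 per unit per year.
EOQ = √(2DS/H) = √(2 × 53,540 × 334 / 30.42) ≈ 1084.30.
At the optimum the two cost components are equal, so total cost = 2·(Q*/2)H = Q*·H.
Minimum total = √(2DSH) = √(2 × 53,540 × 334 × 30.42) ≈ 32984.281.

TC* ≈ €32,984.28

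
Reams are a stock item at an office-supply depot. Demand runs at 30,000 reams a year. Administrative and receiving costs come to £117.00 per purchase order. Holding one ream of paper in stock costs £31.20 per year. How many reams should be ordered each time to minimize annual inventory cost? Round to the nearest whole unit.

Q* ≈ 474 reams

EOQ = √(2DS / H) = √(2 × 30,000 × 117 / 31.2).
= √(7,020,000 / 31.2) = √225,000 ≈ 474.342.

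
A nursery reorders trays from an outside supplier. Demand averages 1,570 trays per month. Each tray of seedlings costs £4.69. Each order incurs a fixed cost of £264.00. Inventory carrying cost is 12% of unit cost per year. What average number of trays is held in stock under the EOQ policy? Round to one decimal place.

Average inventory ≈ 2,102.1 trays

Annual demand D = 1,570 × 12 = 18,840.
Holding cost H = 0.12 × £4.69 = £0.5628 per unit per year.
Q* = √(2DS/H) = √(2 × 18,840 × 264 / 0.5628) ≈ 4204.17.
Average inventory = Q*/2 ≈ 4204.17 / 2 = 2102.085.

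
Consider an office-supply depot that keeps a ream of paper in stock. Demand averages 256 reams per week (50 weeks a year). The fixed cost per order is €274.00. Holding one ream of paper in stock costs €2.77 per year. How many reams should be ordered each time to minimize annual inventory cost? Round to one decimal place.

Annual demand D = 256 × 50 = 12,800.
EOQ = √(2DS / H) = √(2 × 12,800 × 274 / 2.77).
= √(7,014,400 / 2.77) = √2,532,274.3682 ≈ 1591.312.

Q* ≈ 1,591.3 reams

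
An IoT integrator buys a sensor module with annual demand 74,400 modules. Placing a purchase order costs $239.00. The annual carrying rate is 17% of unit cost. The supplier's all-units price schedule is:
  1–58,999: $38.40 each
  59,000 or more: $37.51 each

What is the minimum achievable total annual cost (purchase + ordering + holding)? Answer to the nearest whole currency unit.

Holding cost per unit per year at price C is H = 0.17·C.
Evaluate total cost at each tier's feasible EOQ or, if the EOQ is below the tier, at the tier's minimum quantity.
EOQ at $38.40 = 2334.1 (feasible in tier 1): TC = 74,400×$38.40 + (74,400/2334.1)×239 + (2334.1/2)×0.17×$38.40 = $2,872,196.68.
EOQ at $37.51 = 2361.6 < 59000, so use break Q=59000: TC = 74,400×$37.51 + (74,400/59000.0)×239 + (59000.0/2)×0.17×$37.51 = $2,979,158.03.
Lowest total cost among the candidates is at Q = 2334.1.

TC* ≈ $2,872,197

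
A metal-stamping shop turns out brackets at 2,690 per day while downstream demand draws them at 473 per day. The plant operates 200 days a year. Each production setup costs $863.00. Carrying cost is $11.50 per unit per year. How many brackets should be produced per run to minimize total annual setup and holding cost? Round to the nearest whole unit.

Annual demand D = 473 × 200 = 94,600.
Production build-up factor (1 − d/p) = 1 − 473/2,690 = 0.8242.
Q* = √(2DS / (H(1 − d/p))) = √(2 × 94,600 × 863 / (11.5 × 0.8242)).
= √(163,279,600 / 9.4779) ≈ 4150.595.

Q* ≈ 4,151 brackets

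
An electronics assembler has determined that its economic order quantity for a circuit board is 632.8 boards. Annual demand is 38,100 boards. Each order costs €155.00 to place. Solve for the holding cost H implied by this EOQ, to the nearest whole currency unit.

Squaring Q* = √(2DS/H) gives Q*² = 2DS/H.
From Q* = √(2DS/H): H = 2DS / Q*² = 2 × 38,100 × 155 / 632.8² = 29.4954.

H ≈ €29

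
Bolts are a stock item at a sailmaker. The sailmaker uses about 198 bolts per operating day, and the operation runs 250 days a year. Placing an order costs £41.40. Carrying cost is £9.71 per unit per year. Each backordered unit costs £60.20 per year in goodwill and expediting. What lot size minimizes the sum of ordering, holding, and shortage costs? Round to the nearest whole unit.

Annual demand D = 198 × 250 = 49,500.
With planned backorders, Q* = √(2DS/H) · √((H+B)/B).
√(2DS/H) = √(2 × 49,500 × 41.4 / 9.71) = 649.693.
√((H+B)/B) = √((9.71+60.2)/60.2) = 1.0776.
Q* ≈ 700.131.

Q* ≈ 700 bolts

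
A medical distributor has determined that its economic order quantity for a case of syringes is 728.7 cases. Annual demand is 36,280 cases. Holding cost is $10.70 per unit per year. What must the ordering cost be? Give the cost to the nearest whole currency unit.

S ≈ $78

Invert the EOQ relation Q*² = 2DS/H.
From Q* = √(2DS/H): S = Q*²H / (2D) = 728.7² × 10.7 / (2 × 36,280) = 78.3040.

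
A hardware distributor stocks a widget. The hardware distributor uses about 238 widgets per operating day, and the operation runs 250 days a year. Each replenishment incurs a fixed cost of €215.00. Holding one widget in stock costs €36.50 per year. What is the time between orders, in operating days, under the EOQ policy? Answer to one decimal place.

T ≈ 3.5 days

Annual demand D = 238 × 250 = 59,500.
The optimal lot size = √(2DS/H) = √(2 × 59,500 × 215 / 36.5) ≈ 837.23.
Cycle time = Q*/D × 250 = 837.23 / 59,500 × 250 ≈ 3.518 days.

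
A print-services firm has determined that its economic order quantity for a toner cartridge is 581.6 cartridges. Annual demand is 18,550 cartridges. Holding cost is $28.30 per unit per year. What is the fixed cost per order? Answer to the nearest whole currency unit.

S ≈ $258

Invert the EOQ relation Q*² = 2DS/H.
From Q* = √(2DS/H): S = Q*²H / (2D) = 581.6² × 28.3 / (2 × 18,550) = 258.0247.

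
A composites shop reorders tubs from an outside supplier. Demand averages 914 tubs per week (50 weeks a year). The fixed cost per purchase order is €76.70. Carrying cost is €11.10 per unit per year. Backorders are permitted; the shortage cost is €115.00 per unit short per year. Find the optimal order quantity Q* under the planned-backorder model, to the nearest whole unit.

Q* ≈ 832 tubs

Annual demand D = 914 × 50 = 45,700.
With planned backorders, Q* = √(2DS/H) · √((H+B)/B).
√(2DS/H) = √(2 × 45,700 × 76.7 / 11.1) = 794.711.
√((H+B)/B) = √((11.1+115)/115) = 1.0471.
Q* ≈ 832.181.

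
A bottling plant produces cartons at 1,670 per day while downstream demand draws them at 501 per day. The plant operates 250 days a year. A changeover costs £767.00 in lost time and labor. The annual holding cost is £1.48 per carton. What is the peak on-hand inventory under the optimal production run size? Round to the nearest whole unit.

Annual demand D = 501 × 250 = 125,250.
Production build-up factor (1 − d/p) = 1 − 501/1,670 = 0.7000.
Q* = √(2DS / (H(1 − d/p))) = √(2 × 125,250 × 767 / (1.48 × 0.7000)).
= √(192,133,500 / 1.036) ≈ 13618.262.
Maximum inventory = Q*(1 − d/p) = 13618.262 × 0.7000 ≈ 9532.783.

I_max ≈ 9,533 cartons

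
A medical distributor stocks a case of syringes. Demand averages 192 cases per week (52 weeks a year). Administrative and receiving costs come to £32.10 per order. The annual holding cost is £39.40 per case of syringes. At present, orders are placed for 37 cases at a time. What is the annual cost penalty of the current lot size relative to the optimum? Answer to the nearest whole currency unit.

Annual demand D = 192 × 52 = 9,984.
EOQ = √(2DS/H) = √(2 × 9,984 × 32.1 / 39.4) ≈ 127.55.
Cost at Q* = (D/Q*)S + (Q*/2)H = √(2DSH) ≈ £5,025.37.
Cost at Q = 37: (9,984/37)×32.1 + (37/2)×39.4 = £8,661.79 + £728.90 = £9,390.69.
Excess = £9,390.69 − £5,025.37 = £4,365.33.

Extra cost ≈ £4,365 per year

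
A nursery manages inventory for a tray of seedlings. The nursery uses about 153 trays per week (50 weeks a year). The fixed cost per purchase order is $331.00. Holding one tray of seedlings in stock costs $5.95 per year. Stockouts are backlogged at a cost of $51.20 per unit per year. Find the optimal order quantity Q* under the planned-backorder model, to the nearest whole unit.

Annual demand D = 153 × 50 = 7,650.
With planned backorders, Q* = √(2DS/H) · √((H+B)/B).
√(2DS/H) = √(2 × 7,650 × 331 / 5.95) = 922.574.
√((H+B)/B) = √((5.95+51.2)/51.2) = 1.0565.
Q* ≈ 974.708.

Q* ≈ 975 trays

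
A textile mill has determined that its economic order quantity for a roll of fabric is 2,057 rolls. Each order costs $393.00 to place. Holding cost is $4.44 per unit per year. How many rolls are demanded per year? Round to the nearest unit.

D ≈ 23,902 rolls per year

Invert the EOQ relation Q*² = 2DS/H.
From Q* = √(2DS/H): D = Q*²H / (2S) = 2,057² × 4.44 / (2 × 393) = 23901.712.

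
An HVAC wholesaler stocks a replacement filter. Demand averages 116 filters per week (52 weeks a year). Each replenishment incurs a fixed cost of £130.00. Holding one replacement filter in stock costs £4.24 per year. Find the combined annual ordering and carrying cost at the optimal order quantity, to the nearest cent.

TC* ≈ £2,578.70

Annual demand D = 116 × 52 = 6,032.
EOQ = √(2DS/H) = √(2 × 6,032 × 130 / 4.24) ≈ 608.18.
At Q*, ordering cost (D/Q*)S equals holding cost (Q*/2)H, each = √(DSH/2).
Minimum total = √(2DSH) = √(2 × 6,032 × 130 × 4.24) ≈ 2578.697.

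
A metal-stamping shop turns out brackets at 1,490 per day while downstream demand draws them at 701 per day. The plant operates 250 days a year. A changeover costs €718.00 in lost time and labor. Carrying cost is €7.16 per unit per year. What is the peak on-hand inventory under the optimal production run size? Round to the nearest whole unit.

Annual demand D = 701 × 250 = 175,250.
Production build-up factor (1 − d/p) = 1 − 701/1,490 = 0.5295.
Q* = √(2DS / (H(1 − d/p))) = √(2 × 175,250 × 718 / (7.16 × 0.5295)).
= √(251,659,000 / 3.7914) ≈ 8147.125.
Maximum inventory = Q*(1 − d/p) = 8147.125 × 0.5295 ≈ 4314.148.

I_max ≈ 4,314 brackets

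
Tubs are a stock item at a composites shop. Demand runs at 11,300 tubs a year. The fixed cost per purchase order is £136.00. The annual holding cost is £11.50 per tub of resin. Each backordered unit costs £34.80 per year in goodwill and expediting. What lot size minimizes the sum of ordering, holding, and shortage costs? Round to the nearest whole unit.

With planned backorders, Q* = √(2DS/H) · √((H+B)/B).
√(2DS/H) = √(2 × 11,300 × 136 / 11.5) = 516.981.
√((H+B)/B) = √((11.5+34.8)/34.8) = 1.1535.
Q* ≈ 596.315.

Q* ≈ 596 tubs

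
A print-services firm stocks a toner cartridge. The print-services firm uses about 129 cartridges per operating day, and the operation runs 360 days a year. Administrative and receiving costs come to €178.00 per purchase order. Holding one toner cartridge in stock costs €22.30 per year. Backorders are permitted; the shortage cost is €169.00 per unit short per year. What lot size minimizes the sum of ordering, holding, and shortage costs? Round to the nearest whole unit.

Annual demand D = 129 × 360 = 46,440.
With planned backorders, Q* = √(2DS/H) · √((H+B)/B).
√(2DS/H) = √(2 × 46,440 × 178 / 22.3) = 861.031.
√((H+B)/B) = √((22.3+169)/169) = 1.0639.
Q* ≈ 916.079.

Q* ≈ 916 cartridges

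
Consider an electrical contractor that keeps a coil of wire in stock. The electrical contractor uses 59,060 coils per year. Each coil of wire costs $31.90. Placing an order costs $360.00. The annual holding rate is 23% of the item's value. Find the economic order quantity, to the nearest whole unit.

Q* ≈ 2,407 coils

Holding cost H = 0.23 × $31.90 = $7.3370 per unit per year.
EOQ = √(2DS / H) = √(2 × 59,060 × 360 / 7.337).
= √(42,523,200 / 7.337) = √5,795,720.3217 ≈ 2407.430.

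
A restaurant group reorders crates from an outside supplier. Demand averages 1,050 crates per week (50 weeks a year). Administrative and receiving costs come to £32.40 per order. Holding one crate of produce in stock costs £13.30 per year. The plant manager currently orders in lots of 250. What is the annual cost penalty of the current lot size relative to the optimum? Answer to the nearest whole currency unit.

Extra cost ≈ £1,740 per year

Annual demand D = 1,050 × 50 = 52,500.
EOQ = √(2DS/H) = √(2 × 52,500 × 32.4 / 13.3) ≈ 505.76.
Cost at Q* = (D/Q*)S + (Q*/2)H = √(2DSH) ≈ £6,726.56.
Cost at Q = 250: (52,500/250)×32.4 + (250/2)×13.3 = £6,804.00 + £1,662.50 = £8,466.50.
Excess = £8,466.50 − £6,726.56 = £1,739.94.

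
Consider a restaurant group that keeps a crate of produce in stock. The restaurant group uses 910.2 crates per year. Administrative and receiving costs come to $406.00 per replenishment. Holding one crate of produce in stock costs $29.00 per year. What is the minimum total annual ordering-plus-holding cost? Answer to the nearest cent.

TC* ≈ $4,629.62

Q* = √(2DS/H) = √(2 × 910.2 × 406 / 29) ≈ 159.64.
At the optimum the two cost components are equal, so total cost = 2·(Q*/2)H = Q*·H.
Minimum total = √(2DSH) = √(2 × 910.2 × 406 × 29) ≈ 4629.621.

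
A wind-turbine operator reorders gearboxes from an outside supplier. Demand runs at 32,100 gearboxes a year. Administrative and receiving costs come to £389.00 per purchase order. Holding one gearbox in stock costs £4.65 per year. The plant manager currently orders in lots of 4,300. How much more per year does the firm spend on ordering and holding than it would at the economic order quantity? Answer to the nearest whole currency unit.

Extra cost ≈ £2,125 per year

EOQ = √(2DS/H) = √(2 × 32,100 × 389 / 4.65) ≈ 2317.48.
Cost at Q* = (D/Q*)S + (Q*/2)H = √(2DSH) ≈ £10,776.28.
Cost at Q = 4,300: (32,100/4,300)×389 + (4,300/2)×4.65 = £2,903.93 + £9,997.50 = £12,901.43.
Excess = £12,901.43 − £10,776.28 = £2,125.15.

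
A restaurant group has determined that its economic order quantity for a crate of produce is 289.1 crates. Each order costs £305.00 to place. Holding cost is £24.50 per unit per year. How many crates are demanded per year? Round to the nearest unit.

D ≈ 3,357 crates per year

Squaring Q* = √(2DS/H) gives Q*² = 2DS/H.
From Q* = √(2DS/H): D = Q*²H / (2S) = 289.1² × 24.5 / (2 × 305) = 3356.854.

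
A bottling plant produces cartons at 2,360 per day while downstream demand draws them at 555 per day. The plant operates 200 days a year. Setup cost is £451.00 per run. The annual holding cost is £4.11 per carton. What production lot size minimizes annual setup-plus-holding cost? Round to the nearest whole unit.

Q* ≈ 5,644 cartons

Annual demand D = 555 × 200 = 111,000.
Production build-up factor (1 − d/p) = 1 − 555/2,360 = 0.7648.
Q* = √(2DS / (H(1 − d/p))) = √(2 × 111,000 × 451 / (4.11 × 0.7648)).
= √(100,122,000 / 3.1435) ≈ 5643.665.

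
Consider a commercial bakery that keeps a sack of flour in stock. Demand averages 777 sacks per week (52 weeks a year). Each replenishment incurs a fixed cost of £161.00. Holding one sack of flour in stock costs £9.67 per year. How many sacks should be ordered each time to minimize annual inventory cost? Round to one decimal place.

Q* ≈ 1,159.9 sacks

Annual demand D = 777 × 52 = 40,404.
EOQ = √(2DS / H) = √(2 × 40,404 × 161 / 9.67).
= √(13,010,088 / 9.67) = √1,345,407.2389 ≈ 1159.917.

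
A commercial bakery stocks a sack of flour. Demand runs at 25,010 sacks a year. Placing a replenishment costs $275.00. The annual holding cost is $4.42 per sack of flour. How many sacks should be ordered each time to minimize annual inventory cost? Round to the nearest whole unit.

EOQ = √(2DS / H) = √(2 × 25,010 × 275 / 4.42).
= √(13,755,500 / 4.42) = √3,112,104.0724 ≈ 1764.116.

Q* ≈ 1,764 sacks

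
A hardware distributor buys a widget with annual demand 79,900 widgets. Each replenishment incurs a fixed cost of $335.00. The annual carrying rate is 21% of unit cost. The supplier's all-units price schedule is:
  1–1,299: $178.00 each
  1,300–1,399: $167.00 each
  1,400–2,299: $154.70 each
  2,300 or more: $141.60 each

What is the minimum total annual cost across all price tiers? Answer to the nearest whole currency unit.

Holding cost per unit per year at price C is H = 0.21·C.
For each price level, check whether its EOQ is feasible; otherwise the best quantity at that price is the breakpoint.
EOQ at $178.00 = 1196.7 (feasible in tier 1): TC = 79,900×$178.00 + (79,900/1196.7)×335 + (1196.7/2)×0.21×$178.00 = $14,266,933.25.
EOQ at $167.00 = 1235.5 < 1300, so use break Q=1300: TC = 79,900×$167.00 + (79,900/1300.0)×335 + (1300.0/2)×0.21×$167.00 = $13,386,685.12.
EOQ at $154.70 = 1283.7 < 1400, so use break Q=1400: TC = 79,900×$154.70 + (79,900/1400.0)×335 + (1400.0/2)×0.21×$154.70 = $12,402,389.83.
EOQ at $141.60 = 1341.7 < 2300, so use break Q=2300: TC = 79,900×$141.60 + (79,900/2300.0)×335 + (2300.0/2)×0.21×$141.60 = $11,359,674.01.
Lowest total cost among the candidates is at Q = 2300.0.

TC* ≈ $11,359,674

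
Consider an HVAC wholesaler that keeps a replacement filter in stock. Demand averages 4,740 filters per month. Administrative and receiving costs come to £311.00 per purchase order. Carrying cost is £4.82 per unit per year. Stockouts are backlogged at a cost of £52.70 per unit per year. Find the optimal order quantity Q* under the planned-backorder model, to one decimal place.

Q* ≈ 2,830.5 filters

Annual demand D = 4,740 × 12 = 56,880.
With planned backorders, Q* = √(2DS/H) · √((H+B)/B).
√(2DS/H) = √(2 × 56,880 × 311 / 4.82) = 2709.265.
√((H+B)/B) = √((4.82+52.7)/52.7) = 1.0447.
Q* ≈ 2830.451.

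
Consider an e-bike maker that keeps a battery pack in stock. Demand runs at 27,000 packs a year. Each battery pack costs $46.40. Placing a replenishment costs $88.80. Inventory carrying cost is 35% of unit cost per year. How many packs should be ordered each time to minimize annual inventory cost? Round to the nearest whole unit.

Q* ≈ 543 packs

Holding cost H = 0.35 × $46.40 = $16.2400 per unit per year.
EOQ = √(2DS / H) = √(2 × 27,000 × 88.8 / 16.24).
= √(4,795,200 / 16.24) = √295,270.936 ≈ 543.388.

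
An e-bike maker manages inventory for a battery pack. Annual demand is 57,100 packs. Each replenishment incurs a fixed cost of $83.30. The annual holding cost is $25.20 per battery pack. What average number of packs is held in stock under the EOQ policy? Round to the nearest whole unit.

Average inventory ≈ 307 packs

Q* = √(2DS/H) = √(2 × 57,100 × 83.3 / 25.2) ≈ 614.41.
Average inventory = Q*/2 ≈ 614.41 / 2 = 307.203.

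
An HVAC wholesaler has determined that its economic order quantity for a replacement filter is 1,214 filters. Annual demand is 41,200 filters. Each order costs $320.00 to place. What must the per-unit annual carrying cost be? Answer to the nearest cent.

Squaring Q* = √(2DS/H) gives Q*² = 2DS/H.
From Q* = √(2DS/H): H = 2DS / Q*² = 2 × 41,200 × 320 / 1,214² = 17.8912.

H ≈ $17.89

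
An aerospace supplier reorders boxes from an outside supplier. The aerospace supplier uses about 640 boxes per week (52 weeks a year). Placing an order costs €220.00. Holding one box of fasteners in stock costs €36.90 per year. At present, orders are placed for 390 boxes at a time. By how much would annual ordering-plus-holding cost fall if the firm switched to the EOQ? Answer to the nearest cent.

Extra cost ≈ €2,723.75 per year

Annual demand D = 640 × 52 = 33,280.
EOQ = √(2DS/H) = √(2 × 33,280 × 220 / 36.9) ≈ 629.95.
Cost at Q* = (D/Q*)S + (Q*/2)H = √(2DSH) ≈ €23,245.09.
Cost at Q = 390: (33,280/390)×220 + (390/2)×36.9 = €18,773.33 + €7,195.50 = €25,968.83.
Excess = €25,968.83 − €23,245.09 = €2,723.75.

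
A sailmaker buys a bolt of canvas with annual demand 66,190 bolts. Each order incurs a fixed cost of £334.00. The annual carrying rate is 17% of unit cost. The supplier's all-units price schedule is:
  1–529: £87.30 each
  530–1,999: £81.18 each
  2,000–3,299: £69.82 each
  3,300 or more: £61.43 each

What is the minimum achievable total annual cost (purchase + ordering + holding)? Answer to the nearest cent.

TC* ≈ £4,089,982.05

Holding cost per unit per year at price C is H = 0.17·C.
Candidates are each tier's EOQ (if it falls in that tier) and each price-break quantity.
Tier 1 (£87.30): EOQ = 1726.0 exceeds tier's upper bound 529, so this tier is dominated.
EOQ at £81.18 = 1789.9 (feasible in tier 2): TC = 66,190×£81.18 + (66,190/1789.9)×334 + (1789.9/2)×0.17×£81.18 = £5,398,006.27.
EOQ at £69.82 = 1930.1 < 2000, so use break Q=2000: TC = 66,190×£69.82 + (66,190/2000.0)×334 + (2000.0/2)×0.17×£69.82 = £4,644,308.93.
EOQ at £61.43 = 2057.6 < 3300, so use break Q=3300: TC = 66,190×£61.43 + (66,190/3300.0)×334 + (3300.0/2)×0.17×£61.43 = £4,089,982.05.
Lowest total cost among the candidates is at Q = 3300.0.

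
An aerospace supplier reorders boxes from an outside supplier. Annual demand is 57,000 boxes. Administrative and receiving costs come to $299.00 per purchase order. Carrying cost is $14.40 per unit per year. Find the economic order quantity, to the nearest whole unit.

Q* ≈ 1,539 boxes

EOQ = √(2DS / H) = √(2 × 57,000 × 299 / 14.4).
= √(34,086,000 / 14.4) = √2,367,083.3333 ≈ 1538.533.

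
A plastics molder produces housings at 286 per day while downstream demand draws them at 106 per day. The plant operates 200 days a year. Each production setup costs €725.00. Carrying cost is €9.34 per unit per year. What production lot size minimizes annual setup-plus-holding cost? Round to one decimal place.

Annual demand D = 106 × 200 = 21,200.
Production build-up factor (1 − d/p) = 1 − 106/286 = 0.6294.
Q* = √(2DS / (H(1 − d/p))) = √(2 × 21,200 × 725 / (9.34 × 0.6294)).
= √(30,740,000 / 5.8783) ≈ 2286.785.

Q* ≈ 2,286.8 housings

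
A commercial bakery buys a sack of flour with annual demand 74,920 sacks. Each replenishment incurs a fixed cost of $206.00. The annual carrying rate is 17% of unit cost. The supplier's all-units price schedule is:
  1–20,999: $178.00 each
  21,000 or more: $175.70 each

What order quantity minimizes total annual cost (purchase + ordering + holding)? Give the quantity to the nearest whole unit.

Q* ≈ 1,010 sacks

Holding cost per unit per year at price C is H = 0.17·C.
For each price level, check whether its EOQ is feasible; otherwise the best quantity at that price is the breakpoint.
EOQ at $178.00 = 1010.0 (feasible in tier 1): TC = 74,920×$178.00 + (74,920/1010.0)×206 + (1010.0/2)×0.17×$178.00 = $13,366,322.01.
EOQ at $175.70 = 1016.6 < 21000, so use break Q=21000: TC = 74,920×$175.70 + (74,920/21000.0)×206 + (21000.0/2)×0.17×$175.70 = $13,477,803.43.
Lowest total cost is $13,366,322.01 at Q = 1010.0.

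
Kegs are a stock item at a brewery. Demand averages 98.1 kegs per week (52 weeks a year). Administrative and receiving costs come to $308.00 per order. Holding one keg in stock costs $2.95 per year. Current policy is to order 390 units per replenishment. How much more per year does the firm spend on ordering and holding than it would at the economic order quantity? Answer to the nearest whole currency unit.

Annual demand D = 98.1 × 52 = 5,101.2.
EOQ = √(2DS/H) = √(2 × 5,101.2 × 308 / 2.95) ≈ 1032.09.
Cost at Q* = (D/Q*)S + (Q*/2)H = √(2DSH) ≈ $3,044.65.
Cost at Q = 390: (5,101.2/390)×308 + (390/2)×2.95 = $4,028.64 + $575.25 = $4,603.89.
Excess = $4,603.89 − $3,044.65 = $1,559.24.

Extra cost ≈ $1,559 per year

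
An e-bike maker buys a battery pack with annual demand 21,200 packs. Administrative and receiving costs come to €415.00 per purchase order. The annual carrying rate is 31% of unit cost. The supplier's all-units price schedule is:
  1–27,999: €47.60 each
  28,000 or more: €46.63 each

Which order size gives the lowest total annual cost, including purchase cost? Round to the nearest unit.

Holding cost per unit per year at price C is H = 0.31·C.
Evaluate total cost at each tier's feasible EOQ or, if the EOQ is below the tier, at the tier's minimum quantity.
EOQ at €47.60 = 1092.0 (feasible in tier 1): TC = 21,200×€47.60 + (21,200/1092.0)×415 + (1092.0/2)×0.31×€47.60 = €1,025,233.55.
EOQ at €46.63 = 1103.3 < 28000, so use break Q=28000: TC = 21,200×€46.63 + (21,200/28000.0)×415 + (28000.0/2)×0.31×€46.63 = €1,191,244.41.
Lowest total cost is €1,025,233.55 at Q = 1092.0.

Q* ≈ 1,092 packs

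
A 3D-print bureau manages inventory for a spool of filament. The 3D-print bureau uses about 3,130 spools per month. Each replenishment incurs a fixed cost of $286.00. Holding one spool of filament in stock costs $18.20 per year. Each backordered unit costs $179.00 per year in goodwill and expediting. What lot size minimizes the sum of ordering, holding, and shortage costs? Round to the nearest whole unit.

Q* ≈ 1,140 spools

Annual demand D = 3,130 × 12 = 37,560.
With planned backorders, Q* = √(2DS/H) · √((H+B)/B).
√(2DS/H) = √(2 × 37,560 × 286 / 18.2) = 1086.488.
√((H+B)/B) = √((18.2+179)/179) = 1.0496.
Q* ≈ 1140.386.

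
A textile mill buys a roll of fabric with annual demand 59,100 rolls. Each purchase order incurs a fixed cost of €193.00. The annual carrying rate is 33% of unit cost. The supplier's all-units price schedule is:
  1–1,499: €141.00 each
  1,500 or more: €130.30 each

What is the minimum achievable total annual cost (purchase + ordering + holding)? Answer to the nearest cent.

Holding cost per unit per year at price C is H = 0.33·C.
Candidates are each tier's EOQ (if it falls in that tier) and each price-break quantity.
EOQ at €141.00 = 700.2 (feasible in tier 1): TC = 59,100×€141.00 + (59,100/700.2)×193 + (700.2/2)×0.33×€141.00 = €8,365,680.21.
EOQ at €130.30 = 728.4 < 1500, so use break Q=1500: TC = 59,100×€130.30 + (59,100/1500.0)×193 + (1500.0/2)×0.33×€130.30 = €7,740,583.45.
Lowest total cost among the candidates is at Q = 1500.0.

TC* ≈ €7,740,583.45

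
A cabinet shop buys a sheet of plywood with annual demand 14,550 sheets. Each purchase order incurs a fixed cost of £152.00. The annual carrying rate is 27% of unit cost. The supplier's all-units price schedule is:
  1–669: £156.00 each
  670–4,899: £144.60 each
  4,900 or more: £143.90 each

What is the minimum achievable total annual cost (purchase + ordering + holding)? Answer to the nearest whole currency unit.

Holding cost per unit per year at price C is H = 0.27·C.
Evaluate total cost at each tier's feasible EOQ or, if the EOQ is below the tier, at the tier's minimum quantity.
EOQ at £156.00 = 324.1 (feasible in tier 1): TC = 14,550×£156.00 + (14,550/324.1)×152 + (324.1/2)×0.27×£156.00 = £2,283,449.37.
EOQ at £144.60 = 336.6 < 670, so use break Q=670: TC = 14,550×£144.60 + (14,550/670.0)×152 + (670.0/2)×0.27×£144.60 = £2,120,309.97.
EOQ at £143.90 = 337.4 < 4900, so use break Q=4900: TC = 14,550×£143.90 + (14,550/4900.0)×152 + (4900.0/2)×0.27×£143.90 = £2,189,386.20.
Lowest total cost among the candidates is at Q = 670.0.

TC* ≈ £2,120,310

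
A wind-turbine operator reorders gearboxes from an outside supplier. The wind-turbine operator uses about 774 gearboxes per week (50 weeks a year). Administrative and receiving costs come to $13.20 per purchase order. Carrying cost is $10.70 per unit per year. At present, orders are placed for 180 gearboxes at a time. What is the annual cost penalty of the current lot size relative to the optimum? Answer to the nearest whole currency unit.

Extra cost ≈ $495 per year

Annual demand D = 774 × 50 = 38,700.
EOQ = √(2DS/H) = √(2 × 38,700 × 13.2 / 10.7) ≈ 309.01.
Cost at Q* = (D/Q*)S + (Q*/2)H = √(2DSH) ≈ $3,306.35.
Cost at Q = 180: (38,700/180)×13.2 + (180/2)×10.7 = $2,838.00 + $963.00 = $3,801.00.
Excess = $3,801.00 − $3,306.35 = $494.65.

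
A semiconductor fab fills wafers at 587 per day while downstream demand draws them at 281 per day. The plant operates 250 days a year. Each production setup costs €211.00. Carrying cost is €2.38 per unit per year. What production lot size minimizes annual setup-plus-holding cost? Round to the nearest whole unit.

Annual demand D = 281 × 250 = 70,250.
Production build-up factor (1 − d/p) = 1 − 281/587 = 0.5213.
Q* = √(2DS / (H(1 − d/p))) = √(2 × 70,250 × 211 / (2.38 × 0.5213)).
= √(29,645,500 / 1.2407) ≈ 4888.203.

Q* ≈ 4,888 wafers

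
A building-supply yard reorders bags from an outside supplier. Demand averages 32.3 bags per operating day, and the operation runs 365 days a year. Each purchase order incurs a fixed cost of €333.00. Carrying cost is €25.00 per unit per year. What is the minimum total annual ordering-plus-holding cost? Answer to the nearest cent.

TC* ≈ €14,010.54

Annual demand D = 32.3 × 365 = 11,789.5.
EOQ = √(2DS/H) = √(2 × 11,789.5 × 333 / 25) ≈ 560.42.
At the optimum the two cost components are equal, so total cost = 2·(Q*/2)H = Q*·H.
Minimum total = √(2DSH) = √(2 × 11,789.5 × 333 × 25) ≈ 14010.538.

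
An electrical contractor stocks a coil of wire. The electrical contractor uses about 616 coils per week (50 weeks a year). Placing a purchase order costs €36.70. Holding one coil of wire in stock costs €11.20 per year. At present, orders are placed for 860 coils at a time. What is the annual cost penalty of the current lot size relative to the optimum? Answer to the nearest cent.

Extra cost ≈ €1,098.47 per year

Annual demand D = 616 × 50 = 30,800.
EOQ = √(2DS/H) = √(2 × 30,800 × 36.7 / 11.2) ≈ 449.28.
Cost at Q* = (D/Q*)S + (Q*/2)H = √(2DSH) ≈ €5,031.90.
Cost at Q = 860: (30,800/860)×36.7 + (860/2)×11.2 = €1,314.37 + €4,816.00 = €6,130.37.
Excess = €6,130.37 − €5,031.90 = €1,098.47.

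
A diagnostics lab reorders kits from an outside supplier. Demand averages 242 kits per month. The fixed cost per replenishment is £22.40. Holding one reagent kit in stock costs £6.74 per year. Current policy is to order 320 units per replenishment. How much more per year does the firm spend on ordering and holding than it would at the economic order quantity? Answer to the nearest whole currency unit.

Annual demand D = 242 × 12 = 2,904.
EOQ = √(2DS/H) = √(2 × 2,904 × 22.4 / 6.74) ≈ 138.93.
Cost at Q* = (D/Q*)S + (Q*/2)H = √(2DSH) ≈ £936.41.
Cost at Q = 320: (2,904/320)×22.4 + (320/2)×6.74 = £203.28 + £1,078.40 = £1,281.68.
Excess = £1,281.68 − £936.41 = £345.27.

Extra cost ≈ £345 per year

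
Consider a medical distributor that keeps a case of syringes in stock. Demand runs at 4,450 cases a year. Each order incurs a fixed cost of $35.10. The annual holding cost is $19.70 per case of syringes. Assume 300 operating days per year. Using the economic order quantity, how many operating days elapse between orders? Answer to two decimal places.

Q* = √(2DS/H) = √(2 × 4,450 × 35.1 / 19.7) ≈ 125.93.
Cycle time = Q*/D × 300 = 125.93 / 4,450 × 300 ≈ 8.489 days.

T ≈ 8.49 days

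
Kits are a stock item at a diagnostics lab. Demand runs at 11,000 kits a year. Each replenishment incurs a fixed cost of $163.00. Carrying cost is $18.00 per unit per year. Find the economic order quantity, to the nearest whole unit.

Q* ≈ 446 kits

EOQ = √(2DS / H) = √(2 × 11,000 × 163 / 18).
= √(3,586,000 / 18) = √199,222.2222 ≈ 446.343.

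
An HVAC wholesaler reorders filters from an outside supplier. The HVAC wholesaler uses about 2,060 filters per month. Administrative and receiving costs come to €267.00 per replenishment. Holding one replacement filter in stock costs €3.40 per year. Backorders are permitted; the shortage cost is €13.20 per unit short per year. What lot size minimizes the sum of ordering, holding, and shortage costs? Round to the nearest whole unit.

Annual demand D = 2,060 × 12 = 24,720.
With planned backorders, Q* = √(2DS/H) · √((H+B)/B).
√(2DS/H) = √(2 × 24,720 × 267 / 3.4) = 1970.405.
√((H+B)/B) = √((3.4+13.2)/13.2) = 1.1214.
Q* ≈ 2209.645.

Q* ≈ 2,210 filters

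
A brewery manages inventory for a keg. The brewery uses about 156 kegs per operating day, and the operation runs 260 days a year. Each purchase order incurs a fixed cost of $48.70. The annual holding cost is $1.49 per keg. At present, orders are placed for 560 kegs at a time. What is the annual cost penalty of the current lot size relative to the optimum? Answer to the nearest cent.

Extra cost ≈ $1,518.30 per year

Annual demand D = 156 × 260 = 40,560.
EOQ = √(2DS/H) = √(2 × 40,560 × 48.7 / 1.49) ≈ 1628.30.
Cost at Q* = (D/Q*)S + (Q*/2)H = √(2DSH) ≈ $2,426.17.
Cost at Q = 560: (40,560/560)×48.7 + (560/2)×1.49 = $3,527.27 + $417.20 = $3,944.47.
Excess = $3,944.47 − $2,426.17 = $1,518.30.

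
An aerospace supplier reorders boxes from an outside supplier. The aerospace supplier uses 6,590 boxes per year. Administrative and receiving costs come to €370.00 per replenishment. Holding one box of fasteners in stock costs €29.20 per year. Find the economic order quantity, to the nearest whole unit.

EOQ = √(2DS / H) = √(2 × 6,590 × 370 / 29.2).
= √(4,876,600 / 29.2) = √167,006.8493 ≈ 408.665.

Q* ≈ 409 boxes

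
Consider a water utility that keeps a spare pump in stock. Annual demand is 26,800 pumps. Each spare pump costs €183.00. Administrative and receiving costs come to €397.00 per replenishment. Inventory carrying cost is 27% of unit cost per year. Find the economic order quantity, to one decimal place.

Holding cost H = 0.27 × €183.00 = €49.4100 per unit per year.
EOQ = √(2DS / H) = √(2 × 26,800 × 397 / 49.41).
= √(21,279,200 / 49.41) = √430,665.8571 ≈ 656.251.

Q* ≈ 656.3 pumps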